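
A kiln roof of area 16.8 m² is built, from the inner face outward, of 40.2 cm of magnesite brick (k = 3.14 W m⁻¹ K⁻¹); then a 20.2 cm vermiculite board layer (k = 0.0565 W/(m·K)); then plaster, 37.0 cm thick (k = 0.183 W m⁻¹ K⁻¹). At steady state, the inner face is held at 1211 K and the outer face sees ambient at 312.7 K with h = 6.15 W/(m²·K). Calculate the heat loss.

Q = 2.56 kW

Resistance network (inner→outer):
  R_magnesite brick = L/(kA) = 0.402/(3.14·16.8) = 0.007621 K/W
  R_vermiculite board = L/(kA) = 0.202/(0.0565·16.8) = 0.2128 K/W
  R_plaster = L/(kA) = 0.370/(0.183·16.8) = 0.1203 K/W
  R_conv,out = 1/(hA) = 1/(6.15·16.8) = 0.009679 K/W
ΣR = 0.007621 + 0.2128 + 0.1203 + 0.009679 = 0.3504 K/W
Q = ΔT/ΣR = (1211 K − 312.7 K)/0.3504 = 2560 W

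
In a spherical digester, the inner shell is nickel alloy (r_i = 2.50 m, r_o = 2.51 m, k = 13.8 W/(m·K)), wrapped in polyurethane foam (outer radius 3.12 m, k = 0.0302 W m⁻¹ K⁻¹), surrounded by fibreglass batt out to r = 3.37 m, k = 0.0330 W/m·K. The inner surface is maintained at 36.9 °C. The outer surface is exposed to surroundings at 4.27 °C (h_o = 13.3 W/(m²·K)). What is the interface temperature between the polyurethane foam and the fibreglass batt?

T = 11.4 °C

Resistance network (inner→outer):
  R_nickel alloy = (1/2.50 − 1/2.51)/(4πk) = 0.001594/(4π·13.8) = 9.190×10^-6 K/W
  R_polyurethane foam = (1/2.51 − 1/3.12)/(4πk) = 0.07789/(4π·0.0302) = 0.2053 K/W
  R_fibreglass batt = (1/3.12 − 1/3.37)/(4πk) = 0.02378/(4π·0.0330) = 0.05734 K/W
  R_conv,out = 1/(4πr²h) = 1/(4π·3.37²·13.3) = 5.268×10^-4 K/W
ΣR = 9.190×10^-6 + 0.2053 + 0.05734 + 5.268×10^-4 = 0.2632 K/W
Q = ΔT/ΣR = (36.9 °C − 4.27 °C)/0.2632 = 124.0 W
From the inner boundary to the polyurethane foam/fibreglass batt interface, ΣR_partial = 0.2053 K/W.
T_interface = T_in − Q·ΣR_partial = 36.9 °C − (124.0)(0.2053) = 11.4 °C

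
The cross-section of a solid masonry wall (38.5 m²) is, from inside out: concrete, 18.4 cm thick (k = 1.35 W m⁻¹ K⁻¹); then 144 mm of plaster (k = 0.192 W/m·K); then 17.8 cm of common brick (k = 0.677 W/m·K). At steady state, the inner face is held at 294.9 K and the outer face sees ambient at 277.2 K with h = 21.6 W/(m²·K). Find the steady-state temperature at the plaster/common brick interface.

Treat each layer as a resistance in series:
  R_concrete = L/(kA) = 0.184/(1.35·38.5) = 0.003540 K/W
  R_plaster = L/(kA) = 0.144/(0.192·38.5) = 0.01948 K/W
  R_common brick = L/(kA) = 0.178/(0.677·38.5) = 0.006829 K/W
  R_conv,out = 1/(hA) = 1/(21.6·38.5) = 0.001203 K/W
ΣR = 0.003540 + 0.01948 + 0.006829 + 0.001203 = 0.03105 K/W
Q = ΔT/ΣR = (294.9 K − 277.2 K)/0.03105 = 570.0 W
From the inner boundary to the plaster/common brick interface, ΣR_partial = 0.02302 K/W.
T_interface = T_in − Q·ΣR_partial = 294.9 K − (570.0)(0.02302) = 281.78 K

T = 281.78 K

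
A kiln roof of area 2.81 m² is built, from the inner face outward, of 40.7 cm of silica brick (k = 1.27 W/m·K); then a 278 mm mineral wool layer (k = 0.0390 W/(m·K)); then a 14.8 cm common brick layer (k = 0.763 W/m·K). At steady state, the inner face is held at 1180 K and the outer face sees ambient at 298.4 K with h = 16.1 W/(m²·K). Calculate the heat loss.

Treat each layer as a resistance in series:
  R_silica brick = L/(kA) = 0.407/(1.27·2.81) = 0.1140 K/W
  R_mineral wool = L/(kA) = 0.278/(0.0390·2.81) = 2.537 K/W
  R_common brick = L/(kA) = 0.148/(0.763·2.81) = 0.06903 K/W
  R_conv,out = 1/(hA) = 1/(16.1·2.81) = 0.02210 K/W
ΣR = 0.1140 + 2.537 + 0.06903 + 0.02210 = 2.742 K/W
Q = ΔT/ΣR = (1180 K − 298.4 K)/2.742 = 322 W

Q = 322 W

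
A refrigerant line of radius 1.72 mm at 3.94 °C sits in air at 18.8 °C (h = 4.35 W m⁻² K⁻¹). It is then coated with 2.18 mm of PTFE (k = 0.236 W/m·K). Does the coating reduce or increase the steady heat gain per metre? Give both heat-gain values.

Critical radius for a cylinder: r_cr = k/h = 0.0543 m = 5.43 cm.
Outer radius after coating: r₂ = 0.00172 + 0.00218 = 0.00390 m.
Since r₁ < r_cr and r₂ ≤ r_cr, the coating moves toward the maximum at r_cr — heat gain rises.
Bare: R = 1/(2πr₁h) = 21.27 m·K/W; Q = 14.86/21.27 = 0.699 W/m.
Coated: R = R_cond + R_conv = 9.933 m·K/W; Q = 14.86/9.933 = 1.50 W/m.

increases: 0.699 → 1.50 W/m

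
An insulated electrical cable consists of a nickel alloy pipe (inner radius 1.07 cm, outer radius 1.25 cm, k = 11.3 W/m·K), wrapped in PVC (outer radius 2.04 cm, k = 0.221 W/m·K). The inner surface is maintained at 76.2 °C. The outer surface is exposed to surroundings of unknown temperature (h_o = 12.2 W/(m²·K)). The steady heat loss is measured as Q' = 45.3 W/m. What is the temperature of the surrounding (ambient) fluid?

T_out = 31.2 °C

Series resistances:
  R'_nickel alloy = ln(0.0125/0.0107)/(2πk) = 0.1555/(2π·11.3) = 0.002190 m·K/W
  R'_PVC = ln(0.0204/0.0125)/(2πk) = 0.4898/(2π·0.221) = 0.3527 m·K/W
  R'_conv,out = 1/(2πr h) = 1/(2π·0.0204·12.2) = 0.6395 m·K/W
ΣR = 0.9944 m·K/W
ΔT = Q'·ΣR = 45.3 × 0.9944 = 45.05 K
Heat flows outward, so T_out = T_in − ΔT = 76.2 − 45.05 = 31.2 °C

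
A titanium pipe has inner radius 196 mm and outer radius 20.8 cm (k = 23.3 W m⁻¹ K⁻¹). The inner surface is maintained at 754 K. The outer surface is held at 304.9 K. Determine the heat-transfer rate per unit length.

Q' = 2πk·ΔT/ln(r₂/r₁) = 2π × 23.3 × 449.1 / ln(0.208/0.196) = 1.11×10^6 W/m

Q' = 1110 kW/m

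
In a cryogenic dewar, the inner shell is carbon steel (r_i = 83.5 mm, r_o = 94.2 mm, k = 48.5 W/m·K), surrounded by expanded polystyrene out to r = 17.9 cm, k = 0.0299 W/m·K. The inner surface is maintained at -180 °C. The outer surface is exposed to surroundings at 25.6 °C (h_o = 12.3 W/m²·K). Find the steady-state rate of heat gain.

Series thermal resistances, inner to outer:
  R_carbon steel = (1/0.0835 − 1/0.0942)/(4πk) = 1.360/(4π·48.5) = 0.002232 K/W
  R_expanded polystyrene = (1/0.0942 − 1/0.179)/(4πk) = 5.029/(4π·0.0299) = 13.38 K/W
  R_conv,out = 1/(4πr²h) = 1/(4π·0.179²·12.3) = 0.2019 K/W
ΣR = 0.002232 + 13.38 + 0.2019 = 13.58 K/W
Q = ΔT/ΣR = (-180 °C − 25.6 °C)/13.58 = -15.1 W
(Negative Q ⇒ heat flows inward; heat gain = 15.1 W.)

Q = 15.1 W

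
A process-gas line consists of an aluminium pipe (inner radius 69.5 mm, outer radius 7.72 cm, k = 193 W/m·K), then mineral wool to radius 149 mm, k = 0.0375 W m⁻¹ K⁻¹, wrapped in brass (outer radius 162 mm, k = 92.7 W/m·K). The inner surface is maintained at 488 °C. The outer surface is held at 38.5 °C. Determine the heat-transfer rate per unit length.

Resistance network (inner→outer):
  R'_aluminium = ln(0.0772/0.0695)/(2πk) = 0.1051/(2π·193) = 8.665×10^-5 m·K/W
  R'_mineral wool = ln(0.149/0.0772)/(2πk) = 0.6575/(2π·0.0375) = 2.791 m·K/W
  R'_brass = ln(0.162/0.149)/(2πk) = 0.08365/(2π·92.7) = 1.436×10^-4 m·K/W
ΣR = 8.665×10^-5 + 2.791 + 1.436×10^-4 = 2.791 m·K/W
Q' = ΔT/ΣR = (488 °C − 38.5 °C)/2.791 = 161 W/m

Q' = 161 W/m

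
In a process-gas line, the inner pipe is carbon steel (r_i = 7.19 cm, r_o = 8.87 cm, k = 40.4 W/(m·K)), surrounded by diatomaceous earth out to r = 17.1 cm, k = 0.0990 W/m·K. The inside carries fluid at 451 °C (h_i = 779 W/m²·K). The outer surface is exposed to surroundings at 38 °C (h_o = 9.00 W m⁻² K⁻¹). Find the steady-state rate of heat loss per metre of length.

Resistance network (inner→outer):
  R'_conv,in = 1/(2πr h) = 1/(2π·0.0719·779) = 0.002842 m·K/W
  R'_carbon steel = ln(0.0887/0.0719)/(2πk) = 0.2100/(2π·40.4) = 8.272×10^-4 m·K/W
  R'_diatomaceous earth = ln(0.171/0.0887)/(2πk) = 0.6564/(2π·0.0990) = 1.055 m·K/W
  R'_conv,out = 1/(2πr h) = 1/(2π·0.171·9.00) = 0.1034 m·K/W
ΣR = 0.002842 + 8.272×10^-4 + 1.055 + 0.1034 = 1.162 m·K/W
Q' = ΔT/ΣR = (451 °C − 38 °C)/1.162 = 355 W/m

Q' = 355 W/m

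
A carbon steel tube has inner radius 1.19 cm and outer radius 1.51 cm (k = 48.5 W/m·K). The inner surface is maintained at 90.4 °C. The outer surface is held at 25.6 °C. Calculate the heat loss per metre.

Q' = 2πk·ΔT/ln(r₂/r₁) = 2π × 48.5 × 64.8 / ln(0.0151/0.0119) = 82900 W/m

Q' = 82900 W/m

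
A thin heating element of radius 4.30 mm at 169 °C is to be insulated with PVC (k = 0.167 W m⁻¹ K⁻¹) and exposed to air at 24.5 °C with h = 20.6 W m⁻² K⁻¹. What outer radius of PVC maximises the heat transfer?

r_cr = 0.811 cm

For a cylinder, r_cr = k_ins/h = 0.167/20.6 = 0.00811 m = 0.811 cm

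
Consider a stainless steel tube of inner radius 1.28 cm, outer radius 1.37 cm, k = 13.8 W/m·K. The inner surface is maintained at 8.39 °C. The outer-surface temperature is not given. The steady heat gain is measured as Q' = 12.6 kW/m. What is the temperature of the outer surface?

T_out = 18.3 °C

Sum the resistances:
  R'_stainless steel = ln(0.0137/0.0128)/(2πk) = 0.06795/(2π·13.8) = 7.837×10^-4 m·K/W
ΣR = 7.837×10^-4 m·K/W
ΔT = Q'·ΣR = 12600 × 7.837×10^-4 = 9.875 K
Heat flows inward, so T_out = T_in + ΔT = 8.39 + 9.875 = 18.3 °C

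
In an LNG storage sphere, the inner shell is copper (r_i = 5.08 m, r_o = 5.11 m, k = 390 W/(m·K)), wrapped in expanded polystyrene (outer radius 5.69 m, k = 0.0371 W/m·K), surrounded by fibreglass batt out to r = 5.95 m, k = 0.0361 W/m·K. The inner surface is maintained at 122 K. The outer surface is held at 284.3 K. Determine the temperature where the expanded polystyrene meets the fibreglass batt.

Series thermal resistances, inner to outer:
  R_copper = (1/5.08 − 1/5.11)/(4πk) = 0.001156/(4π·390) = 2.358×10^-7 K/W
  R_expanded polystyrene = (1/5.11 − 1/5.69)/(4πk) = 0.01995/(4π·0.0371) = 0.04279 K/W
  R_fibreglass batt = (1/5.69 − 1/5.95)/(4πk) = 0.007680/(4π·0.0361) = 0.01693 K/W
ΣR = 2.358×10^-7 + 0.04279 + 0.01693 = 0.05972 K/W
Q = ΔT/ΣR = (122 K − 284.3 K)/0.05972 = -2718 W
From the inner boundary to the expanded polystyrene/fibreglass batt interface, ΣR_partial = 0.04279 K/W.
T_interface = T_in − Q·ΣR_partial = 122 K − (-2718)(0.04279) = 238.3 K

T = 238.3 K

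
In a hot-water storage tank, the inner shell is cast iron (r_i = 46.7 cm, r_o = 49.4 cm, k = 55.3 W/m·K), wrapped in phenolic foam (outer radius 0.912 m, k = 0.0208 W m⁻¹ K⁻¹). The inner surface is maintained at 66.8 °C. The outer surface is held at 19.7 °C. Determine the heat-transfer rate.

Resistance network (inner→outer):
  R_cast iron = (1/0.467 − 1/0.494)/(4πk) = 0.1170/(4π·55.3) = 1.684×10^-4 K/W
  R_phenolic foam = (1/0.494 − 1/0.912)/(4πk) = 0.9278/(4π·0.0208) = 3.550 K/W
ΣR = 1.684×10^-4 + 3.550 = 3.550 K/W
Q = ΔT/ΣR = (66.8 °C − 19.7 °C)/3.550 = 13.3 W

Q = 13.3 W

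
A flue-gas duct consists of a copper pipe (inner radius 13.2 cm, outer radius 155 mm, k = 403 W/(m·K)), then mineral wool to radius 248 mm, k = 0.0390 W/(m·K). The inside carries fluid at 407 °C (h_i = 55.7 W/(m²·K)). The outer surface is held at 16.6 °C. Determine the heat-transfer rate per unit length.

Q' = 201 W/m

Treat each layer as a resistance in series:
  R'_conv,in = 1/(2πr h) = 1/(2π·0.132·55.7) = 0.02165 m·K/W
  R'_copper = ln(0.155/0.132)/(2πk) = 0.1606/(2π·403) = 6.343×10^-5 m·K/W
  R'_mineral wool = ln(0.248/0.155)/(2πk) = 0.4700/(2π·0.0390) = 1.918 m·K/W
ΣR = 0.02165 + 6.343×10^-5 + 1.918 = 1.940 m·K/W
Q' = ΔT/ΣR = (407 °C − 16.6 °C)/1.940 = 201 W/m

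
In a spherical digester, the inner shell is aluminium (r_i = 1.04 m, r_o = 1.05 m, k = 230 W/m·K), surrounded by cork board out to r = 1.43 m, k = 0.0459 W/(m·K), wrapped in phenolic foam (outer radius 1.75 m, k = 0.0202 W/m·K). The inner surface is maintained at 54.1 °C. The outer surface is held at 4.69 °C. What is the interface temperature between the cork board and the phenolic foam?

T = 31.1 °C

Series thermal resistances, inner to outer:
  R_aluminium = (1/1.04 − 1/1.05)/(4πk) = 0.009158/(4π·230) = 3.168×10^-6 K/W
  R_cork board = (1/1.05 − 1/1.43)/(4πk) = 0.2531/(4π·0.0459) = 0.4388 K/W
  R_phenolic foam = (1/1.43 − 1/1.75)/(4πk) = 0.1279/(4π·0.0202) = 0.5037 K/W
ΣR = 3.168×10^-6 + 0.4388 + 0.5037 = 0.9425 K/W
Q = ΔT/ΣR = (54.1 °C − 4.69 °C)/0.9425 = 52.42 W
From the inner boundary to the cork board/phenolic foam interface, ΣR_partial = 0.4388 K/W.
T_interface = T_in − Q·ΣR_partial = 54.1 °C − (52.42)(0.4388) = 31.1 °C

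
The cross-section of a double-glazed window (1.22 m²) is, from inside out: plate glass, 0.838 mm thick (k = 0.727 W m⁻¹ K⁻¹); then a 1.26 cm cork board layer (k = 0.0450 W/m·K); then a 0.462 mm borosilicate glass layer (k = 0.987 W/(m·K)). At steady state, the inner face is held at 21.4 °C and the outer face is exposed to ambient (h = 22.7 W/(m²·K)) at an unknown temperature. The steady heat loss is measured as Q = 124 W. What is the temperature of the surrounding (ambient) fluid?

T_out = -11.7 °C

Series resistances:
  R_plate glass = L/(kA) = 8.38×10^-4/(0.727·1.22) = 9.448×10^-4 K/W
  R_cork board = L/(kA) = 0.0126/(0.0450·1.22) = 0.2295 K/W
  R_borosilicate glass = L/(kA) = 4.62×10^-4/(0.987·1.22) = 3.837×10^-4 K/W
  R_conv,out = 1/(hA) = 1/(22.7·1.22) = 0.03611 K/W
ΣR = 0.2669 K/W
ΔT = Q·ΣR = 124 × 0.2669 = 33.10 K
Heat flows outward, so T_out = T_in − ΔT = 21.4 − 33.10 = -11.7 °C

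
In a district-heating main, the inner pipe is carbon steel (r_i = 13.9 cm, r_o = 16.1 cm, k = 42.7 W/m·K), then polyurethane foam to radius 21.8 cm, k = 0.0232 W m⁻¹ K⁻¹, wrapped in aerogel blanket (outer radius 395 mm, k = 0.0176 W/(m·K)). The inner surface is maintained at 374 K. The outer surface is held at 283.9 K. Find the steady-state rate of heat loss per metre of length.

Q' = 12.1 W/m

Series thermal resistances, inner to outer:
  R'_carbon steel = ln(0.161/0.139)/(2πk) = 0.1469/(2π·42.7) = 5.477×10^-4 m·K/W
  R'_polyurethane foam = ln(0.218/0.161)/(2πk) = 0.3031/(2π·0.0232) = 2.079 m·K/W
  R'_aerogel blanket = ln(0.395/0.218)/(2πk) = 0.5944/(2π·0.0176) = 5.375 m·K/W
ΣR = 5.477×10^-4 + 2.079 + 5.375 = 7.455 m·K/W
Q' = ΔT/ΣR = (374 K − 283.9 K)/7.455 = 12.1 W/m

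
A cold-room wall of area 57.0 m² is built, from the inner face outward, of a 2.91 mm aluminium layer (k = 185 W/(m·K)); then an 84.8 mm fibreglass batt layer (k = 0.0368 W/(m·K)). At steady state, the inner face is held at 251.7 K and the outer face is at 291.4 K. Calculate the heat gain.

Q = 982 W

Series thermal resistances, inner to outer:
  R_aluminium = L/(kA) = 0.00291/(185·57.0) = 2.760×10^-7 K/W
  R_fibreglass batt = L/(kA) = 0.0848/(0.0368·57.0) = 0.04043 K/W
ΣR = 2.760×10^-7 + 0.04043 = 0.04043 K/W
Q = ΔT/ΣR = (251.7 K − 291.4 K)/0.04043 = -982 W
(Negative Q ⇒ heat flows inward; heat gain = 982 W.)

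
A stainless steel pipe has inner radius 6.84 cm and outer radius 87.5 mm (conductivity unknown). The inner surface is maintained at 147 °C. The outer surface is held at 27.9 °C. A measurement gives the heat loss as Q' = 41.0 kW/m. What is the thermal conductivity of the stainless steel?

ΣR = ΔT/Q' = |147 − 27.9|/41000 = 0.002905 m·K/W
ln(r₂/r₁)/(2πk) = 0.002905 ⇒ k = 0.2463/(2π·0.002905) = 13.5 W/m·K

k = 13.5 W/m·K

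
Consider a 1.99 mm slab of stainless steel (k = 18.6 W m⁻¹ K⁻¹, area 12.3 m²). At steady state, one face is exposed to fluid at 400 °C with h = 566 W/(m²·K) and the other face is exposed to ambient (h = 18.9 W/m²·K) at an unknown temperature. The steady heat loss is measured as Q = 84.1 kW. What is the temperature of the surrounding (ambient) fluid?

Sum the resistances:
  R_conv,in = 1/(hA) = 1/(566·12.3) = 1.436×10^-4 K/W
  R_stainless steel = L/(kA) = 0.00199/(18.6·12.3) = 8.698×10^-6 K/W
  R_conv,out = 1/(hA) = 1/(18.9·12.3) = 0.004302 K/W
ΣR = 0.004454 K/W
ΔT = Q·ΣR = 84100 × 0.004454 = 374.6 K
Heat flows outward, so T_out = T_in − ΔT = 400 − 374.6 = 25.4 °C

T_out = 25.4 °C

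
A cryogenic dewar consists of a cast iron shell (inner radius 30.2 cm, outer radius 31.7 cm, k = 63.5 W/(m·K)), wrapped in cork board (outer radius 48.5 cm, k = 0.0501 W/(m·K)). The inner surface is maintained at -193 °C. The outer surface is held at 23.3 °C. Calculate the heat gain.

Q = 125 W

Series thermal resistances, inner to outer:
  R_cast iron = (1/0.302 − 1/0.317)/(4πk) = 0.1567/(4π·63.5) = 1.964×10^-4 K/W
  R_cork board = (1/0.317 − 1/0.485)/(4πk) = 1.093/(4π·0.0501) = 1.736 K/W
ΣR = 1.964×10^-4 + 1.736 = 1.736 K/W
Q = ΔT/ΣR = (-193 °C − 23.3 °C)/1.736 = -125 W
(Negative Q ⇒ heat flows inward; heat gain = 125 W.)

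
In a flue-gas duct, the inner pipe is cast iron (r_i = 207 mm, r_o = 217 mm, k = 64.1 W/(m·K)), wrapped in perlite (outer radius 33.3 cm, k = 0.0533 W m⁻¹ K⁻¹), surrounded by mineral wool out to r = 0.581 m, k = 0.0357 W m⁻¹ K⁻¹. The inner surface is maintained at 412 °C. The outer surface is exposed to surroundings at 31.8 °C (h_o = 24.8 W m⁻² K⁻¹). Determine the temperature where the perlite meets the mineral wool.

T = 283 °C

Series thermal resistances, inner to outer:
  R'_cast iron = ln(0.217/0.207)/(2πk) = 0.04718/(2π·64.1) = 1.171×10^-4 m·K/W
  R'_perlite = ln(0.333/0.217)/(2πk) = 0.4282/(2π·0.0533) = 1.279 m·K/W
  R'_mineral wool = ln(0.581/0.333)/(2πk) = 0.5566/(2π·0.0357) = 2.481 m·K/W
  R'_conv,out = 1/(2πr h) = 1/(2π·0.581·24.8) = 0.01105 m·K/W
ΣR = 1.171×10^-4 + 1.279 + 2.481 + 0.01105 = 3.771 m·K/W
Q' = ΔT/ΣR = (412 °C − 31.8 °C)/3.771 = 100.8 W/m
From the inner boundary to the perlite/mineral wool interface, ΣR_partial = 1.279 m·K/W.
T_interface = T_in − Q'·ΣR_partial = 412 °C − (100.8)(1.279) = 283 °C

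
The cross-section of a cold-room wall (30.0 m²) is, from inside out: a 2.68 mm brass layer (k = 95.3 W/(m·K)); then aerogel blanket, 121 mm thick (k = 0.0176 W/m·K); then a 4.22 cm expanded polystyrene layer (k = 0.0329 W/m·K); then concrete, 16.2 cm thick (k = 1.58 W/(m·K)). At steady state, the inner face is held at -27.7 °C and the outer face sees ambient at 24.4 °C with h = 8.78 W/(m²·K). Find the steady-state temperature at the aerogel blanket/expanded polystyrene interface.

T = 15.1 °C

Treat each layer as a resistance in series:
  R_brass = L/(kA) = 0.00268/(95.3·30.0) = 9.374×10^-7 K/W
  R_aerogel blanket = L/(kA) = 0.121/(0.0176·30.0) = 0.2292 K/W
  R_expanded polystyrene = L/(kA) = 0.0422/(0.0329·30.0) = 0.04276 K/W
  R_concrete = L/(kA) = 0.162/(1.58·30.0) = 0.003418 K/W
  R_conv,out = 1/(hA) = 1/(8.78·30.0) = 0.003797 K/W
ΣR = 9.374×10^-7 + 0.2292 + 0.04276 + 0.003418 + 0.003797 = 0.2792 K/W
Q = ΔT/ΣR = (-27.7 °C − 24.4 °C)/0.2792 = -186.6 W
From the inner boundary to the aerogel blanket/expanded polystyrene interface, ΣR_partial = 0.2292 K/W.
T_interface = T_in − Q·ΣR_partial = -27.7 °C − (-186.6)(0.2292) = 15.1 °C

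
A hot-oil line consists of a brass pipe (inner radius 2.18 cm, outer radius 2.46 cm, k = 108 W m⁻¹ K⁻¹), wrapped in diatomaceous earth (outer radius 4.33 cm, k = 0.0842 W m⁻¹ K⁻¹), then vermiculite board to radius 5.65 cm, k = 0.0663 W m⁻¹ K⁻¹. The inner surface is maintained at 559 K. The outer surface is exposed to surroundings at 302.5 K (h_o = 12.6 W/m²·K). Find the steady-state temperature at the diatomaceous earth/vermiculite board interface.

T = 417 K

Series thermal resistances, inner to outer:
  R'_brass = ln(0.0246/0.0218)/(2πk) = 0.1208/(2π·108) = 1.781×10^-4 m·K/W
  R'_diatomaceous earth = ln(0.0433/0.0246)/(2πk) = 0.5654/(2π·0.0842) = 1.069 m·K/W
  R'_vermiculite board = ln(0.0565/0.0433)/(2πk) = 0.2661/(2π·0.0663) = 0.6388 m·K/W
  R'_conv,out = 1/(2πr h) = 1/(2π·0.0565·12.6) = 0.2236 m·K/W
ΣR = 1.781×10^-4 + 1.069 + 0.6388 + 0.2236 = 1.932 m·K/W
Q' = ΔT/ΣR = (559 K − 302.5 K)/1.932 = 132.8 W/m
From the inner boundary to the diatomaceous earth/vermiculite board interface, ΣR_partial = 1.069 m·K/W.
T_interface = T_in − Q'·ΣR_partial = 559 K − (132.8)(1.069) = 417 K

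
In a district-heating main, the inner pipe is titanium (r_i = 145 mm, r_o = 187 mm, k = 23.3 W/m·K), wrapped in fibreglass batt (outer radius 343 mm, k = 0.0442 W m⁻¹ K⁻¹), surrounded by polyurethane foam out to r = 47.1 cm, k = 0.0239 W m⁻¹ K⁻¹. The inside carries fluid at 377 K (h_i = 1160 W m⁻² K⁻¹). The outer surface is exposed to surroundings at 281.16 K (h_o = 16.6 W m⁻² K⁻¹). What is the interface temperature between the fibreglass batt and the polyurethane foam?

T = 328.5 K

Resistance network (inner→outer):
  R'_conv,in = 1/(2πr h) = 1/(2π·0.145·1160) = 9.462×10^-4 m·K/W
  R'_titanium = ln(0.187/0.145)/(2πk) = 0.2544/(2π·23.3) = 0.001738 m·K/W
  R'_fibreglass batt = ln(0.343/0.187)/(2πk) = 0.6066/(2π·0.0442) = 2.184 m·K/W
  R'_polyurethane foam = ln(0.471/0.343)/(2πk) = 0.3171/(2π·0.0239) = 2.112 m·K/W
  R'_conv,out = 1/(2πr h) = 1/(2π·0.471·16.6) = 0.02036 m·K/W
ΣR = 9.462×10^-4 + 0.001738 + 2.184 + 2.112 + 0.02036 = 4.319 m·K/W
Q' = ΔT/ΣR = (377 K − 281.16 K)/4.319 = 22.19 W/m
From the inner boundary to the fibreglass batt/polyurethane foam interface, ΣR_partial = 2.187 m·K/W.
T_interface = T_in − Q'·ΣR_partial = 377 K − (22.19)(2.187) = 328.5 K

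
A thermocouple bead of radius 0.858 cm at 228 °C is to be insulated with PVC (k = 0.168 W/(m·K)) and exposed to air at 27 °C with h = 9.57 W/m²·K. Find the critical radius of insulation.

r_cr = 3.51 cm

For a sphere, r_cr = 2k_ins/h = 2·0.168/9.57 = 0.0351 m = 3.51 cm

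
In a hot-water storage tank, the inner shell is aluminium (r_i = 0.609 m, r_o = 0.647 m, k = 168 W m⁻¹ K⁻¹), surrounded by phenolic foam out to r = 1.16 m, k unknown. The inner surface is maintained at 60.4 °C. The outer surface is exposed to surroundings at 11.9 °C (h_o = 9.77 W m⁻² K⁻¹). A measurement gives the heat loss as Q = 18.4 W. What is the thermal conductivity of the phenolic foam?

ΣR = ΔT/Q = |60.4 − 11.9|/18.4 = 2.636 K/W
Known resistances:
  R_aluminium = (1/0.609 − 1/0.647)/(4πk) = 0.09644/(4π·168) = 4.568×10^-5 K/W
  R_conv,out = 1/(4πr²h) = 1/(4π·1.16²·9.77) = 0.006053 K/W
R_phenolic foam = ΣR − ΣR_known = 2.636 − 0.006099 = 2.630 K/W
(1/r₁−1/r₂)/(4πk) = 2.630 ⇒ k = 0.6835/(4π·2.630) = 0.0207 W/m·K

k = 0.0207 W/m·K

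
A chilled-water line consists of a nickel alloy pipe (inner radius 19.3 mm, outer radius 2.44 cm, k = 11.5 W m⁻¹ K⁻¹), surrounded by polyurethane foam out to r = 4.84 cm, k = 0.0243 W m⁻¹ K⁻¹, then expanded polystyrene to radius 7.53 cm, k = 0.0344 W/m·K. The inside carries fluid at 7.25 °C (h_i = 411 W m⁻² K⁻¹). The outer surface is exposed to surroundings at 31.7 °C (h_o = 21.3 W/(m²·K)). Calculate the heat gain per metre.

Treat each layer as a resistance in series:
  R'_conv,in = 1/(2πr h) = 1/(2π·0.0193·411) = 0.02006 m·K/W
  R'_nickel alloy = ln(0.0244/0.0193)/(2πk) = 0.2345/(2π·11.5) = 0.003245 m·K/W
  R'_polyurethane foam = ln(0.0484/0.0244)/(2πk) = 0.6849/(2π·0.0243) = 4.486 m·K/W
  R'_expanded polystyrene = ln(0.0753/0.0484)/(2πk) = 0.4420/(2π·0.0344) = 2.045 m·K/W
  R'_conv,out = 1/(2πr h) = 1/(2π·0.0753·21.3) = 0.09923 m·K/W
ΣR = 0.02006 + 0.003245 + 4.486 + 2.045 + 0.09923 = 6.654 m·K/W
Q' = ΔT/ΣR = (7.25 °C − 31.7 °C)/6.654 = -3.67 W/m
(Negative Q' ⇒ heat flows inward; heat gain = 3.67 W/m.)

Q' = 3.67 W/m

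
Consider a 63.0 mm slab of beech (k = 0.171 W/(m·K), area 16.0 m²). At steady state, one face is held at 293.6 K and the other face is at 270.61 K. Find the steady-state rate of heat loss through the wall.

Q = kA·ΔT/L = 0.171 × 16.0 × |293.6 K − 270.61 K| / 0.0630 = 998 W

Q = 998 W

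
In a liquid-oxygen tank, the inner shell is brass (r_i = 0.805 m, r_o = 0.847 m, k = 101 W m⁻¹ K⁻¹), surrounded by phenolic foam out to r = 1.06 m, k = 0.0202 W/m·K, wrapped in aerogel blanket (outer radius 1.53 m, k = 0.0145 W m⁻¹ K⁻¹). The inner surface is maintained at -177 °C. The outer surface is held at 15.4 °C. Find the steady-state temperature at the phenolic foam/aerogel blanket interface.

Treat each layer as a resistance in series:
  R_brass = (1/0.805 − 1/0.847)/(4πk) = 0.06160/(4π·101) = 4.853×10^-5 K/W
  R_phenolic foam = (1/0.847 − 1/1.06)/(4πk) = 0.2372/(4π·0.0202) = 0.9346 K/W
  R_aerogel blanket = (1/1.06 − 1/1.53)/(4πk) = 0.2898/(4π·0.0145) = 1.590 K/W
ΣR = 4.853×10^-5 + 0.9346 + 1.590 = 2.525 K/W
Q = ΔT/ΣR = (-177 °C − 15.4 °C)/2.525 = -76.20 W
From the inner boundary to the phenolic foam/aerogel blanket interface, ΣR_partial = 0.9346 K/W.
T_interface = T_in − Q·ΣR_partial = -177 °C − (-76.20)(0.9346) = -106 °C

T = -106 °C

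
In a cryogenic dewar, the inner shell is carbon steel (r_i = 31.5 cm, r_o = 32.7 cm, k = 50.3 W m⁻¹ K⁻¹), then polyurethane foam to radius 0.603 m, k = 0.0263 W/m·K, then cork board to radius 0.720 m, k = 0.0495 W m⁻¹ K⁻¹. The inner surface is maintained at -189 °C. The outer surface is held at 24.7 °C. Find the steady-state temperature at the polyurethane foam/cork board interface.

T = 4.9 °C

Series thermal resistances, inner to outer:
  R_carbon steel = (1/0.315 − 1/0.327)/(4πk) = 0.1165/(4π·50.3) = 1.843×10^-4 K/W
  R_polyurethane foam = (1/0.327 − 1/0.603)/(4πk) = 1.400/(4π·0.0263) = 4.235 K/W
  R_cork board = (1/0.603 − 1/0.720)/(4πk) = 0.2695/(4π·0.0495) = 0.4332 K/W
ΣR = 1.843×10^-4 + 4.235 + 0.4332 = 4.668 K/W
Q = ΔT/ΣR = (-189 °C − 24.7 °C)/4.668 = -45.78 W
From the inner boundary to the polyurethane foam/cork board interface, ΣR_partial = 4.235 K/W.
T_interface = T_in − Q·ΣR_partial = -189 °C − (-45.78)(4.235) = 4.9 °C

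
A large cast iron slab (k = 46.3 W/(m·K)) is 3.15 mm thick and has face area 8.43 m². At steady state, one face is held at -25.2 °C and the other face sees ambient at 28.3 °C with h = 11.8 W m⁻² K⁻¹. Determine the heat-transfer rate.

Q = 5.32 kW

Resistance network (inner→outer):
  R_cast iron = L/(kA) = 0.00315/(46.3·8.43) = 8.071×10^-6 K/W
  R_conv,out = 1/(hA) = 1/(11.8·8.43) = 0.01005 K/W
ΣR = 8.071×10^-6 + 0.01005 = 0.01006 K/W
Q = ΔT/ΣR = (-25.2 °C − 28.3 °C)/0.01006 = -5320 W
(Negative Q ⇒ heat flows inward; heat gain = 5320 W.)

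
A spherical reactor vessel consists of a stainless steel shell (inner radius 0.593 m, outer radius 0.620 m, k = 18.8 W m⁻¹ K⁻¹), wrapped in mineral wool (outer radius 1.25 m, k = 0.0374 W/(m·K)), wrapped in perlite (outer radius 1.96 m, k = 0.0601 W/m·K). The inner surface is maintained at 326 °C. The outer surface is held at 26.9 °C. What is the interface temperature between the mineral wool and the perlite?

T = 81.2 °C

Treat each layer as a resistance in series:
  R_stainless steel = (1/0.593 − 1/0.620)/(4πk) = 0.07344/(4π·18.8) = 3.108×10^-4 K/W
  R_mineral wool = (1/0.620 − 1/1.25)/(4πk) = 0.8129/(4π·0.0374) = 1.730 K/W
  R_perlite = (1/1.25 − 1/1.96)/(4πk) = 0.2898/(4π·0.0601) = 0.3837 K/W
ΣR = 3.108×10^-4 + 1.730 + 0.3837 = 2.114 K/W
Q = ΔT/ΣR = (326 °C − 26.9 °C)/2.114 = 141.5 W
From the inner boundary to the mineral wool/perlite interface, ΣR_partial = 1.730 K/W.
T_interface = T_in − Q·ΣR_partial = 326 °C − (141.5)(1.730) = 81.2 °C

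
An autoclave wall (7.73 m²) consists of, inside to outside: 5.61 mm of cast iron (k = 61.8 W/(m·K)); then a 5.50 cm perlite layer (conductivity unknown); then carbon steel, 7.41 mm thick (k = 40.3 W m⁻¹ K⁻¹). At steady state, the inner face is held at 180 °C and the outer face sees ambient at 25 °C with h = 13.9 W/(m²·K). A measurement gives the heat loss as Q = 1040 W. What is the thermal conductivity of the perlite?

ΣR = ΔT/Q = |180 − 25|/1040 = 0.1490 K/W
Known resistances:
  R_cast iron = L/(kA) = 0.00561/(61.8·7.73) = 1.174×10^-5 K/W
  R_carbon steel = L/(kA) = 0.00741/(40.3·7.73) = 2.379×10^-5 K/W
  R_conv,out = 1/(hA) = 1/(13.9·7.73) = 0.009307 K/W
R_perlite = ΣR − ΣR_known = 0.1490 − 0.009343 = 0.1397 K/W
L/(kA) = 0.1397 ⇒ k = 0.0550/(0.1397·7.73) = 0.0509 W/m·K

k = 0.0509 W/m·K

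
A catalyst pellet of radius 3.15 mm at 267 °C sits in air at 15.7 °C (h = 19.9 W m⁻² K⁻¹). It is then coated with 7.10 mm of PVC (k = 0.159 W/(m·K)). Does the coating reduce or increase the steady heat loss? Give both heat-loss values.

Critical radius for a sphere: r_cr = 2k/h = 0.0160 m = 1.60 cm.
Outer radius after coating: r₂ = 0.00315 + 0.00710 = 0.01025 m.
Since r₁ < r_cr and r₂ ≤ r_cr, the coating moves toward the maximum at r_cr — heat loss rises.
Bare: R = 1/(4πr₁²h) = 403.0 K/W; Q = 251.3/403.0 = 0.624 W.
Coated: R = R_cond + R_conv = 148.1 K/W; Q = 251.3/148.1 = 1.70 W.

increases: 0.624 → 1.70 W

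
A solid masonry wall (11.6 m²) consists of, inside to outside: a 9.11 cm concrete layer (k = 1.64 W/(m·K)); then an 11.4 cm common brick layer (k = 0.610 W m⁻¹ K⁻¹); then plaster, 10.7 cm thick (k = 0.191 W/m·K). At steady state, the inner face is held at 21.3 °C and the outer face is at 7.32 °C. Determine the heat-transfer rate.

Treat each layer as a resistance in series:
  R_concrete = L/(kA) = 0.0911/(1.64·11.6) = 0.004789 K/W
  R_common brick = L/(kA) = 0.114/(0.610·11.6) = 0.01611 K/W
  R_plaster = L/(kA) = 0.107/(0.191·11.6) = 0.04829 K/W
ΣR = 0.004789 + 0.01611 + 0.04829 = 0.06919 K/W
Q = ΔT/ΣR = (21.3 °C − 7.32 °C)/0.06919 = 202 W

Q = 202 W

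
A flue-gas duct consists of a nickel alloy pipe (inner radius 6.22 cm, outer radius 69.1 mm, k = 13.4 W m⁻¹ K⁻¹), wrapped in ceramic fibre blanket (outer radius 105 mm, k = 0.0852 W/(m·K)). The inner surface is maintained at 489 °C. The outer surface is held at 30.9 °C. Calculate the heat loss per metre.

Q' = 585 W/m

Treat each layer as a resistance in series:
  R'_nickel alloy = ln(0.0691/0.0622)/(2πk) = 0.1052/(2π·13.4) = 0.001249 m·K/W
  R'_ceramic fibre blanket = ln(0.105/0.0691)/(2πk) = 0.4184/(2π·0.0852) = 0.7816 m·K/W
ΣR = 0.001249 + 0.7816 = 0.7828 m·K/W
Q' = ΔT/ΣR = (489 °C − 30.9 °C)/0.7828 = 585 W/m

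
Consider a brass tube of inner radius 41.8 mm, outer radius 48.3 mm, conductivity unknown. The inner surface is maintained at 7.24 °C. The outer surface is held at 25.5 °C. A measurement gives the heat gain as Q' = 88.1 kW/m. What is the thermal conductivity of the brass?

k = 111 W/m·K

ΣR = ΔT/Q' = |7.24 − 25.5|/88100 = 2.073×10^-4 m·K/W
ln(r₂/r₁)/(2πk) = 2.073×10^-4 ⇒ k = 0.1445/(2π·2.073×10^-4) = 111 W/m·K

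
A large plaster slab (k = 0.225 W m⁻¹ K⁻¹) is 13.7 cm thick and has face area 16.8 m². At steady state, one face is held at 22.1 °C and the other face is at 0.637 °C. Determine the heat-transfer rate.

Q = 592 W

Q = kA·ΔT/L = 0.225 × 16.8 × |22.1 °C − 0.637 °C| / 0.137 = 592 W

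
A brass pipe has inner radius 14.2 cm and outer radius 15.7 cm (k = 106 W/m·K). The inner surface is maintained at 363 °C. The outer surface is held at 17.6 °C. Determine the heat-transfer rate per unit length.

Q' = 2πk·ΔT/ln(r₂/r₁) = 2π × 106 × 345.4 / ln(0.157/0.142) = 2.29×10^6 W/m

Q' = 2290 kW/m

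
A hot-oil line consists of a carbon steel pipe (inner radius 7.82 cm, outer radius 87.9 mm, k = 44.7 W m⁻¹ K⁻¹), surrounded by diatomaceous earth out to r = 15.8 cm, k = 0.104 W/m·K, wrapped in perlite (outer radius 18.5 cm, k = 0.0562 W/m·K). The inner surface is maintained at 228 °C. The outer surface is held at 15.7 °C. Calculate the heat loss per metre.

Treat each layer as a resistance in series:
  R'_carbon steel = ln(0.0879/0.0782)/(2πk) = 0.1169/(2π·44.7) = 4.163×10^-4 m·K/W
  R'_diatomaceous earth = ln(0.158/0.0879)/(2πk) = 0.5864/(2π·0.104) = 0.8974 m·K/W
  R'_perlite = ln(0.185/0.158)/(2πk) = 0.1578/(2π·0.0562) = 0.4468 m·K/W
ΣR = 4.163×10^-4 + 0.8974 + 0.4468 = 1.345 m·K/W
Q' = ΔT/ΣR = (228 °C − 15.7 °C)/1.345 = 158 W/m

Q' = 158 W/m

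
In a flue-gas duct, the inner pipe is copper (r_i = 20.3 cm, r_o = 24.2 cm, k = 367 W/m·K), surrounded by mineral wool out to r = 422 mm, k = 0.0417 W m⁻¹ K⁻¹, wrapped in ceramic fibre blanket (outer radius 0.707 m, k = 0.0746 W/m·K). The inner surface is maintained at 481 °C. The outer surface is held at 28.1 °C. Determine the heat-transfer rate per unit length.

Q' = 141 W/m

Series thermal resistances, inner to outer:
  R'_copper = ln(0.242/0.203)/(2πk) = 0.1757/(2π·367) = 7.621×10^-5 m·K/W
  R'_mineral wool = ln(0.422/0.242)/(2πk) = 0.5561/(2π·0.0417) = 2.122 m·K/W
  R'_ceramic fibre blanket = ln(0.707/0.422)/(2πk) = 0.5160/(2π·0.0746) = 1.101 m·K/W
ΣR = 7.621×10^-5 + 2.122 + 1.101 = 3.223 m·K/W
Q' = ΔT/ΣR = (481 °C − 28.1 °C)/3.223 = 141 W/m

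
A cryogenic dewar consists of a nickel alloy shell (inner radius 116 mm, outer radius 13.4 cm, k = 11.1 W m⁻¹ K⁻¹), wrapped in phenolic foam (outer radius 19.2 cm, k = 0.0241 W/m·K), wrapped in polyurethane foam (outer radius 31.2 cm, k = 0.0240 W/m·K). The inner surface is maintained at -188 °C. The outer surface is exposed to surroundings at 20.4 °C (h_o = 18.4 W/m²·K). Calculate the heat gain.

Q = 14.7 W

Treat each layer as a resistance in series:
  R_nickel alloy = (1/0.116 − 1/0.134)/(4πk) = 1.158/(4π·11.1) = 0.008302 K/W
  R_phenolic foam = (1/0.134 − 1/0.192)/(4πk) = 2.254/(4π·0.0241) = 7.444 K/W
  R_polyurethane foam = (1/0.192 − 1/0.312)/(4πk) = 2.003/(4π·0.0240) = 6.642 K/W
  R_conv,out = 1/(4πr²h) = 1/(4π·0.312²·18.4) = 0.04443 K/W
ΣR = 0.008302 + 7.444 + 6.642 + 0.04443 = 14.14 K/W
Q = ΔT/ΣR = (-188 °C − 20.4 °C)/14.14 = -14.7 W
(Negative Q ⇒ heat flows inward; heat gain = 14.7 W.)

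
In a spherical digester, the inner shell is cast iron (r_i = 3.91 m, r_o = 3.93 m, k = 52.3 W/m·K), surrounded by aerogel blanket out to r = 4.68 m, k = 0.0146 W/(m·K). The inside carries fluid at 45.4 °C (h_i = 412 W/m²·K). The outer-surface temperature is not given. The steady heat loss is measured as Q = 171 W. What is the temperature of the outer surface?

Series resistances:
  R_conv,in = 1/(4πr²h) = 1/(4π·3.91²·412) = 1.263×10^-5 K/W
  R_cast iron = (1/3.91 − 1/3.93)/(4πk) = 0.001302/(4π·52.3) = 1.980×10^-6 K/W
  R_aerogel blanket = (1/3.93 − 1/4.68)/(4πk) = 0.04078/(4π·0.0146) = 0.2223 K/W
ΣR = 0.2223 K/W
ΔT = Q·ΣR = 171 × 0.2223 = 38.01 K
Heat flows outward, so T_out = T_in − ΔT = 45.4 − 38.01 = 7.39 °C

T_out = 7.39 °C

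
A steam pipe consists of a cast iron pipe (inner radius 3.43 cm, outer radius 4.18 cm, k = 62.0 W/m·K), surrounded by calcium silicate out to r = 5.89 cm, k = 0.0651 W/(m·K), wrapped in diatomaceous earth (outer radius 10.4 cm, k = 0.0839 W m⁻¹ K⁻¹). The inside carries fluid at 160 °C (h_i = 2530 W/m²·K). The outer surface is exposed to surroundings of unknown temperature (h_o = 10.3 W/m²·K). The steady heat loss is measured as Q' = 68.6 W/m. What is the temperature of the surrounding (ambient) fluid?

T_out = 18.1 °C

Sum the resistances:
  R'_conv,in = 1/(2πr h) = 1/(2π·0.0343·2530) = 0.001834 m·K/W
  R'_cast iron = ln(0.0418/0.0343)/(2πk) = 0.1978/(2π·62.0) = 5.076×10^-4 m·K/W
  R'_calcium silicate = ln(0.0589/0.0418)/(2πk) = 0.3429/(2π·0.0651) = 0.8384 m·K/W
  R'_diatomaceous earth = ln(0.104/0.0589)/(2πk) = 0.5685/(2π·0.0839) = 1.079 m·K/W
  R'_conv,out = 1/(2πr h) = 1/(2π·0.104·10.3) = 0.1486 m·K/W
ΣR = 2.068 m·K/W
ΔT = Q'·ΣR = 68.6 × 2.068 = 141.9 K
Heat flows outward, so T_out = T_in − ΔT = 160 − 141.9 = 18.1 °C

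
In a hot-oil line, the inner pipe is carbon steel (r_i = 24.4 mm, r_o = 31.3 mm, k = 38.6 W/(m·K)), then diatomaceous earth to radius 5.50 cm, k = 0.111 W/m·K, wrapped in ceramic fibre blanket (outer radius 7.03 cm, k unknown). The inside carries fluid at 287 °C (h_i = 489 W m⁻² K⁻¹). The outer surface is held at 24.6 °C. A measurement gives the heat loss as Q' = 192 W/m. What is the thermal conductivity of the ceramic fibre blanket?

k = 0.0718 W/m·K

ΣR = ΔT/Q' = |287 − 24.6|/192 = 1.367 m·K/W
Known resistances:
  R'_conv,in = 1/(2πr h) = 1/(2π·0.0244·489) = 0.01334 m·K/W
  R'_carbon steel = ln(0.0313/0.0244)/(2πk) = 0.2490/(2π·38.6) = 0.001027 m·K/W
  R'_diatomaceous earth = ln(0.0550/0.0313)/(2πk) = 0.5637/(2π·0.111) = 0.8083 m·K/W
R_ceramic fibre blanket = ΣR − ΣR_known = 1.367 − 0.8227 = 0.5443 m·K/W
ln(r₂/r₁)/(2πk) = 0.5443 ⇒ k = 0.2454/(2π·0.5443) = 0.0718 W/m·K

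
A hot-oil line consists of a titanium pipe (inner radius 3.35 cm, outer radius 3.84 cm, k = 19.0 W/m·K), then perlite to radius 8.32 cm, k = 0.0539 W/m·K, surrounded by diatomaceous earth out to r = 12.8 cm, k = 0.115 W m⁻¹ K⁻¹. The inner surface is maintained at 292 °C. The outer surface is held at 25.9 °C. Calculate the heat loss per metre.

Q' = 92.4 W/m

Resistance network (inner→outer):
  R'_titanium = ln(0.0384/0.0335)/(2πk) = 0.1365/(2π·19.0) = 0.001144 m·K/W
  R'_perlite = ln(0.0832/0.0384)/(2πk) = 0.7732/(2π·0.0539) = 2.283 m·K/W
  R'_diatomaceous earth = ln(0.128/0.0832)/(2πk) = 0.4308/(2π·0.115) = 0.5962 m·K/W
ΣR = 0.001144 + 2.283 + 0.5962 = 2.880 m·K/W
Q' = ΔT/ΣR = (292 °C − 25.9 °C)/2.880 = 92.4 W/m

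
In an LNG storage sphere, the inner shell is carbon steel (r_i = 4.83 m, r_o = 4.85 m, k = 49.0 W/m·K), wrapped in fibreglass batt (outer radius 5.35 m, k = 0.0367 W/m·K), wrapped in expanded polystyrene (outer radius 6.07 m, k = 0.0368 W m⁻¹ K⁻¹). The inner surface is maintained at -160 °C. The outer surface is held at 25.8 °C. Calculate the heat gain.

Q = 2.07 kW

Treat each layer as a resistance in series:
  R_carbon steel = (1/4.83 − 1/4.85)/(4πk) = 8.538×10^-4/(4π·49.0) = 1.387×10^-6 K/W
  R_fibreglass batt = (1/4.85 − 1/5.35)/(4πk) = 0.01927/(4π·0.0367) = 0.04178 K/W
  R_expanded polystyrene = (1/5.35 − 1/6.07)/(4πk) = 0.02217/(4π·0.0368) = 0.04794 K/W
ΣR = 1.387×10^-6 + 0.04178 + 0.04794 = 0.08972 K/W
Q = ΔT/ΣR = (-160 °C − 25.8 °C)/0.08972 = -2070 W
(Negative Q ⇒ heat flows inward; heat gain = 2070 W.)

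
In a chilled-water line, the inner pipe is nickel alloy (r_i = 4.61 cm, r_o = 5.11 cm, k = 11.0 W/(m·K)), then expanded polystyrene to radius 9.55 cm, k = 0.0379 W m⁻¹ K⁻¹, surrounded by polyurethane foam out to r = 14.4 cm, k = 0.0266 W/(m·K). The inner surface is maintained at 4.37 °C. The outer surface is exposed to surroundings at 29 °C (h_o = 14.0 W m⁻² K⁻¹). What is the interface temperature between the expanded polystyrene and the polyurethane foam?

Treat each layer as a resistance in series:
  R'_nickel alloy = ln(0.0511/0.0461)/(2πk) = 0.1030/(2π·11.0) = 0.001490 m·K/W
  R'_expanded polystyrene = ln(0.0955/0.0511)/(2πk) = 0.6253/(2π·0.0379) = 2.626 m·K/W
  R'_polyurethane foam = ln(0.144/0.0955)/(2πk) = 0.4107/(2π·0.0266) = 2.457 m·K/W
  R'_conv,out = 1/(2πr h) = 1/(2π·0.144·14.0) = 0.07895 m·K/W
ΣR = 0.001490 + 2.626 + 2.457 + 0.07895 = 5.163 m·K/W
Q' = ΔT/ΣR = (4.37 °C − 29 °C)/5.163 = -4.770 W/m
From the inner boundary to the expanded polystyrene/polyurethane foam interface, ΣR_partial = 2.627 m·K/W.
T_interface = T_in − Q'·ΣR_partial = 4.37 °C − (-4.770)(2.627) = 16.9 °C

T = 16.9 °C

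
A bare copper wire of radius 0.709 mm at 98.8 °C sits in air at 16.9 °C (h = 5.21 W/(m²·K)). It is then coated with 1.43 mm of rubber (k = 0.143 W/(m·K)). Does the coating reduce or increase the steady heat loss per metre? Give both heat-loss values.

Critical radius for a cylinder: r_cr = k/h = 0.0274 m = 2.74 cm.
Outer radius after coating: r₂ = 7.09×10^-4 + 0.00143 = 0.002139 m.
Since r₁ < r_cr and r₂ ≤ r_cr, the coating moves toward the maximum at r_cr — heat loss rises.
Bare: R = 1/(2πr₁h) = 43.09 m·K/W; Q = 81.9/43.09 = 1.90 W/m.
Coated: R = R_cond + R_conv = 15.51 m·K/W; Q = 81.9/15.51 = 5.28 W/m.

increases: 1.90 → 5.28 W/m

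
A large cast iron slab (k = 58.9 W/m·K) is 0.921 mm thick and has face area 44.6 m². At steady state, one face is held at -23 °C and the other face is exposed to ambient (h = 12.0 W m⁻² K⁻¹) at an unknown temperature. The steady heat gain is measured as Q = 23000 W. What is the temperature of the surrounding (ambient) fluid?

Series resistances:
  R_cast iron = L/(kA) = 9.21×10^-4/(58.9·44.6) = 3.506×10^-7 K/W
  R_conv,out = 1/(hA) = 1/(12.0·44.6) = 0.001868 K/W
ΣR = 0.001869 K/W
ΔT = Q·ΣR = 23000 × 0.001869 = 42.99 K
Heat flows inward, so T_out = T_in + ΔT = -23 + 42.99 = 20.0 °C

T_out = 20.0 °C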